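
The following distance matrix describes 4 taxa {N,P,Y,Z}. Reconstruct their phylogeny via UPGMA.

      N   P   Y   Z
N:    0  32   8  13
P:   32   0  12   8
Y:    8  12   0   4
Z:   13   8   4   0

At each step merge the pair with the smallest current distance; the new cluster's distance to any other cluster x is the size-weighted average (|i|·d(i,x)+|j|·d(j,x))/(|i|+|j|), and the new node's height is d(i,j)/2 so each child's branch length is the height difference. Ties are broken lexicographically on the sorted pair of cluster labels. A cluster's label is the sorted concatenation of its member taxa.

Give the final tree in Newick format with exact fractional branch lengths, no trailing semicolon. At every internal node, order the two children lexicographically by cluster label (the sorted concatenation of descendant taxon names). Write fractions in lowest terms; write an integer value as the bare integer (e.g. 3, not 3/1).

(N:53/6,(P:5,(Y:2,Z:2):3):23/6)

step 1: merge (Y,Z) at d=4; branch lengths Y→2, Z→2; new cluster YZ
  updated: d(N,YZ)=21/2, d(P,YZ)=10
step 2: merge (P,YZ) at d=10; branch lengths P→5, YZ→3; new cluster PYZ
  updated: d(N,PYZ)=53/3
step 3: merge (N,PYZ) at d=53/3; branch lengths N→53/6, PYZ→23/6; new cluster NPYZ
final tree: (N:53/6,(P:5,(Y:2,Z:2):3):23/6)
total length: 74/3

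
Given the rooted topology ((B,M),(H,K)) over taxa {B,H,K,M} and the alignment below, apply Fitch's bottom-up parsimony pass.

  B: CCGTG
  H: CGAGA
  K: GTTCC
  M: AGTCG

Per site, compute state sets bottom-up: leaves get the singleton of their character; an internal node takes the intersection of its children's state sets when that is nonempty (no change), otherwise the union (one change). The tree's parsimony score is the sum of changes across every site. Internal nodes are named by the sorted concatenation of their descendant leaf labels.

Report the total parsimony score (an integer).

site 0, node BM: B={C} ∪ M={A} → {A,C} (+1)
site 0, node HK: H={C} ∪ K={G} → {C,G} (+1)
site 0, node BHKM: BM={A,C} ∩ HK={C,G} → {C} (+0)
site 1, node BM: B={C} ∪ M={G} → {C,G} (+1)
site 1, node HK: H={G} ∪ K={T} → {G,T} (+1)
site 1, node BHKM: BM={C,G} ∩ HK={G,T} → {G} (+0)
site 2, node BM: B={G} ∪ M={T} → {G,T} (+1)
site 2, node HK: H={A} ∪ K={T} → {A,T} (+1)
site 2, node BHKM: BM={G,T} ∩ HK={A,T} → {T} (+0)
site 3, node BM: B={T} ∪ M={C} → {C,T} (+1)
site 3, node HK: H={G} ∪ K={C} → {C,G} (+1)
site 3, node BHKM: BM={C,T} ∩ HK={C,G} → {C} (+0)
site 4, node BM: B={G} ∩ M={G} → {G} (+0)
site 4, node HK: H={A} ∪ K={C} → {A,C} (+1)
site 4, node BHKM: BM={G} ∪ HK={A,C} → {A,C,G} (+1)
per-site changes: [2, 2, 2, 2, 2]; total = 10

10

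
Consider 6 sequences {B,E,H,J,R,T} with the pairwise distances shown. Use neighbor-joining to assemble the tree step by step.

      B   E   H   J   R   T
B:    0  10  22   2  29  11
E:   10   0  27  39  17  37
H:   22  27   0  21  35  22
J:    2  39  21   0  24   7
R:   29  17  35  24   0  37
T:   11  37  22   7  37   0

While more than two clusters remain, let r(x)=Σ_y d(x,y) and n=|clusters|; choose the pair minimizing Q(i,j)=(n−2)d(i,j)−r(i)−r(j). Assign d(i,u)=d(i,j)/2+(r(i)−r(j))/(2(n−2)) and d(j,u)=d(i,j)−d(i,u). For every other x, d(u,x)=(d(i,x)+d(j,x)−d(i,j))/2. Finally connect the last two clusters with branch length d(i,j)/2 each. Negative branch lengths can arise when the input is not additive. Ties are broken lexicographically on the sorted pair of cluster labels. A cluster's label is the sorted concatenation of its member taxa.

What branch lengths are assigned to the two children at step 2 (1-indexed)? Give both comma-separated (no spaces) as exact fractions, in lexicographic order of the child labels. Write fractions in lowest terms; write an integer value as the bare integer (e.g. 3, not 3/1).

step 1: merge (E,R) at d=17, Q=-204; branch lengths E→7, R→10; new cluster ER
  updated: d(B,ER)=11, d(ER,H)=45/2, d(ER,J)=23, d(ER,T)=57/2
step 2: merge (ER,H) at d=45/2, Q=-105; branch lengths ER→65/6, H→35/3; new cluster EHR
  updated: d(B,EHR)=21/4, d(EHR,J)=43/4, d(EHR,T)=14
step 3: merge (B,EHR) at d=21/4, Q=-151/4; branch lengths B→-5/16, EHR→89/16; new cluster BEHR
  updated: d(BEHR,J)=15/4, d(BEHR,T)=79/8
step 4: merge (BEHR,J) at d=15/4, Q=-165/8; branch lengths BEHR→53/16, J→7/16; new cluster BEHJR
  updated: d(BEHJR,T)=105/16
step 5: merge (BEHJR,T) at d=105/16; branch lengths BEHJR→105/32, T→105/32; new cluster BEHJRT
final tree: (((B:-5/16,((E:7,R:10):65/6,H:35/3):89/16):53/16,J:7/16):105/32,T:105/32)
total length: 881/16

65/6,35/3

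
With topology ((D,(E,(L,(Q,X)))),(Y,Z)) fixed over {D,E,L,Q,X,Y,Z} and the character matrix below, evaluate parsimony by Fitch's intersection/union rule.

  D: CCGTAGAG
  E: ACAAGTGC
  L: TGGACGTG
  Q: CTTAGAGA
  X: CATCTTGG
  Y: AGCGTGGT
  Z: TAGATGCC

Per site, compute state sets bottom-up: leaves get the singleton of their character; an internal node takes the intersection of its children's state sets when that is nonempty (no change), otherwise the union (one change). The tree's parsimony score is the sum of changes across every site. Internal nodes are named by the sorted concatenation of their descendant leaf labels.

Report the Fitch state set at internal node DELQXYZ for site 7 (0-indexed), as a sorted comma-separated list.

site 0, node QX: Q={C} ∩ X={C} → {C} (+0)
site 0, node LQX: L={T} ∪ QX={C} → {C,T} (+1)
site 0, node ELQX: E={A} ∪ LQX={C,T} → {A,C,T} (+1)
site 0, node DELQX: D={C} ∩ ELQX={A,C,T} → {C} (+0)
site 0, node YZ: Y={A} ∪ Z={T} → {A,T} (+1)
site 0, node DELQXYZ: DELQX={C} ∪ YZ={A,T} → {A,C,T} (+1)
site 1, node QX: Q={T} ∪ X={A} → {A,T} (+1)
site 1, node LQX: L={G} ∪ QX={A,T} → {A,G,T} (+1)
site 1, node ELQX: E={C} ∪ LQX={A,G,T} → {A,C,G,T} (+1)
site 1, node DELQX: D={C} ∩ ELQX={A,C,G,T} → {C} (+0)
site 1, node YZ: Y={G} ∪ Z={A} → {A,G} (+1)
site 1, node DELQXYZ: DELQX={C} ∪ YZ={A,G} → {A,C,G} (+1)
site 2, node QX: Q={T} ∩ X={T} → {T} (+0)
site 2, node LQX: L={G} ∪ QX={T} → {G,T} (+1)
site 2, node ELQX: E={A} ∪ LQX={G,T} → {A,G,T} (+1)
site 2, node DELQX: D={G} ∩ ELQX={A,G,T} → {G} (+0)
site 2, node YZ: Y={C} ∪ Z={G} → {C,G} (+1)
site 2, node DELQXYZ: DELQX={G} ∩ YZ={C,G} → {G} (+0)
site 3, node QX: Q={A} ∪ X={C} → {A,C} (+1)
site 3, node LQX: L={A} ∩ QX={A,C} → {A} (+0)
site 3, node ELQX: E={A} ∩ LQX={A} → {A} (+0)
site 3, node DELQX: D={T} ∪ ELQX={A} → {A,T} (+1)
site 3, node YZ: Y={G} ∪ Z={A} → {A,G} (+1)
site 3, node DELQXYZ: DELQX={A,T} ∩ YZ={A,G} → {A} (+0)
site 4, node QX: Q={G} ∪ X={T} → {G,T} (+1)
site 4, node LQX: L={C} ∪ QX={G,T} → {C,G,T} (+1)
site 4, node ELQX: E={G} ∩ LQX={C,G,T} → {G} (+0)
site 4, node DELQX: D={A} ∪ ELQX={G} → {A,G} (+1)
site 4, node YZ: Y={T} ∩ Z={T} → {T} (+0)
site 4, node DELQXYZ: DELQX={A,G} ∪ YZ={T} → {A,G,T} (+1)
site 5, node QX: Q={A} ∪ X={T} → {A,T} (+1)
site 5, node LQX: L={G} ∪ QX={A,T} → {A,G,T} (+1)
site 5, node ELQX: E={T} ∩ LQX={A,G,T} → {T} (+0)
site 5, node DELQX: D={G} ∪ ELQX={T} → {G,T} (+1)
site 5, node YZ: Y={G} ∩ Z={G} → {G} (+0)
site 5, node DELQXYZ: DELQX={G,T} ∩ YZ={G} → {G} (+0)
site 6, node QX: Q={G} ∩ X={G} → {G} (+0)
site 6, node LQX: L={T} ∪ QX={G} → {G,T} (+1)
site 6, node ELQX: E={G} ∩ LQX={G,T} → {G} (+0)
site 6, node DELQX: D={A} ∪ ELQX={G} → {A,G} (+1)
site 6, node YZ: Y={G} ∪ Z={C} → {C,G} (+1)
site 6, node DELQXYZ: DELQX={A,G} ∩ YZ={C,G} → {G} (+0)
site 7, node QX: Q={A} ∪ X={G} → {A,G} (+1)
site 7, node LQX: L={G} ∩ QX={A,G} → {G} (+0)
site 7, node ELQX: E={C} ∪ LQX={G} → {C,G} (+1)
site 7, node DELQX: D={G} ∩ ELQX={C,G} → {G} (+0)
site 7, node YZ: Y={T} ∪ Z={C} → {C,T} (+1)
site 7, node DELQXYZ: DELQX={G} ∪ YZ={C,T} → {C,G,T} (+1)
per-site changes: [4, 5, 3, 3, 4, 3, 3, 4]; total = 29

C,G,T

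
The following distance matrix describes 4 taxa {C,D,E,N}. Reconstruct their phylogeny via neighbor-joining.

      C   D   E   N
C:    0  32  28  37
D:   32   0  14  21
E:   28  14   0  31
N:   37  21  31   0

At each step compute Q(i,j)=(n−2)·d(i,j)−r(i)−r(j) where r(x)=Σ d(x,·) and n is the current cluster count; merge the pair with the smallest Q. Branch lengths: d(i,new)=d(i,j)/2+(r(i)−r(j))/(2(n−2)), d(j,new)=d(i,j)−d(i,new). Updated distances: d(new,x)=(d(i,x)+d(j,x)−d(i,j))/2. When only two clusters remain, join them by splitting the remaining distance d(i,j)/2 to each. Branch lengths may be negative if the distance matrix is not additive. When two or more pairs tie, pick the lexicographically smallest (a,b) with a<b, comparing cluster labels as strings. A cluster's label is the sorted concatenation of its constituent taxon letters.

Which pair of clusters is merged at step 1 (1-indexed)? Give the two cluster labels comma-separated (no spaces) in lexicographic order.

C,E

1. join C+E (d=28, Q=-114) ⇒ CE; edges |C|=20, |E|=8
  updated: d(CE,D)=9, d(CE,N)=20
2. join CE+D (d=9, Q=-50) ⇒ CDE; edges |CE|=4, |D|=5
  updated: d(CDE,N)=16
3. join CDE+N (d=16) ⇒ CDEN; edges |CDE|=8, |N|=8
final tree: (((C:20,E:8):4,D:5):8,N:8)
total length: 53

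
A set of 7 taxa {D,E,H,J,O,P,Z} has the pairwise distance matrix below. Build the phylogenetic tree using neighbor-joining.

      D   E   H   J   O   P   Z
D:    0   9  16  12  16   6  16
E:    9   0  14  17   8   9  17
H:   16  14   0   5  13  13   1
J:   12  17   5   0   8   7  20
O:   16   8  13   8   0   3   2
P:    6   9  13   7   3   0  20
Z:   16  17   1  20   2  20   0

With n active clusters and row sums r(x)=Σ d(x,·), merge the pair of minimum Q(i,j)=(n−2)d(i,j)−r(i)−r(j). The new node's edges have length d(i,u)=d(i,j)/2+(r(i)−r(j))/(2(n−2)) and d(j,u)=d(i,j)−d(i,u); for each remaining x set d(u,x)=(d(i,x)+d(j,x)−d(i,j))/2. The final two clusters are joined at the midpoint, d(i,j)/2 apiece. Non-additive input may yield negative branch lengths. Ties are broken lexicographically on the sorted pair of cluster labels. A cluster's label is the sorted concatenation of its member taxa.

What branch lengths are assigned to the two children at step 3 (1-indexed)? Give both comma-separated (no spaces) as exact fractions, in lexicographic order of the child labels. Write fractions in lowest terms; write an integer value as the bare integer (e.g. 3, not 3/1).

step 1: merge (H,Z) at d=1, Q=-133; branch lengths H→-9/10, Z→19/10; new cluster HZ
  updated: d(D,HZ)=31/2, d(E,HZ)=15, d(HZ,J)=12, d(HZ,O)=7, d(HZ,P)=16
step 2: merge (D,E) at d=9, Q=-161/2; branch lengths D→73/16, E→71/16; new cluster DE
  updated: d(DE,HZ)=43/4, d(DE,J)=10, d(DE,O)=15/2, d(DE,P)=3
step 3: merge (DE,P) at d=3, Q=-205/4; branch lengths DE→15/8, P→9/8; new cluster DEP
  updated: d(DEP,HZ)=95/8, d(DEP,J)=7, d(DEP,O)=15/4
step 4: merge (DEP,J) at d=7, Q=-285/8; branch lengths DEP→77/32, J→147/32; new cluster DEJP
  updated: d(DEJP,HZ)=135/16, d(DEJP,O)=19/8
step 5: merge (DEJP,HZ) at d=135/16, Q=-285/16; branch lengths DEJP→61/32, HZ→209/32; new cluster DEHJPZ
  updated: d(DEHJPZ,O)=15/32
step 6: merge (DEHJPZ,O) at d=15/32; branch lengths DEHJPZ→15/64, O→15/64; new cluster DEHJOPZ
final tree: (((((D:73/16,E:71/16):15/8,P:9/8):77/32,J:147/32):61/32,(H:-9/10,Z:19/10):209/32):15/64,O:15/64)
total length: 925/32

15/8,9/8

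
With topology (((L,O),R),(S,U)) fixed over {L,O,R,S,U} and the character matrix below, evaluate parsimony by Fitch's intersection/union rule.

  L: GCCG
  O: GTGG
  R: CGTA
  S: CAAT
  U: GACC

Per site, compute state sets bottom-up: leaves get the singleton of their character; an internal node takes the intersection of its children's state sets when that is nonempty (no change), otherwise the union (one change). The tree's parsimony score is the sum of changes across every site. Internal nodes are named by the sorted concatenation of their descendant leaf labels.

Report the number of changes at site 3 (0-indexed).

LO@0: {G} ∩ {G} = {G} (intersection, +0)
LOR@0: {G} ∪ {C} = {C,G} (union, +1)
SU@0: {C} ∪ {G} = {C,G} (union, +1)
LORSU@0: {C,G} ∩ {C,G} = {C,G} (intersection, +0)
LO@1: {C} ∪ {T} = {C,T} (union, +1)
LOR@1: {C,T} ∪ {G} = {C,G,T} (union, +1)
SU@1: {A} ∩ {A} = {A} (intersection, +0)
LORSU@1: {C,G,T} ∪ {A} = {A,C,G,T} (union, +1)
LO@2: {C} ∪ {G} = {C,G} (union, +1)
LOR@2: {C,G} ∪ {T} = {C,G,T} (union, +1)
SU@2: {A} ∪ {C} = {A,C} (union, +1)
LORSU@2: {C,G,T} ∩ {A,C} = {C} (intersection, +0)
LO@3: {G} ∩ {G} = {G} (intersection, +0)
LOR@3: {G} ∪ {A} = {A,G} (union, +1)
SU@3: {T} ∪ {C} = {C,T} (union, +1)
LORSU@3: {A,G} ∪ {C,T} = {A,C,G,T} (union, +1)
per-site changes: [2, 3, 3, 3]; total = 11

3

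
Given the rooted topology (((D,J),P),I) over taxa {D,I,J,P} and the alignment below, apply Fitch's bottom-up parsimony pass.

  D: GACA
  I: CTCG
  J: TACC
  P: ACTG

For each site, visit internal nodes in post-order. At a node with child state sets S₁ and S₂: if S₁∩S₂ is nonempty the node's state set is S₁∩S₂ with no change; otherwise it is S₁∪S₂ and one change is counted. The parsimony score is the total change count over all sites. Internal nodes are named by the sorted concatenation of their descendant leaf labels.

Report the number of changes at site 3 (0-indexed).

[col 0] DJ: children D:{G}, J:{T} ∪→ {G,T}; cost 1
[col 0] DJP: children DJ:{G,T}, P:{A} ∪→ {A,G,T}; cost 1
[col 0] DIJP: children DJP:{A,G,T}, I:{C} ∪→ {A,C,G,T}; cost 1
[col 1] DJ: children D:{A}, J:{A} ∩→ {A}; cost 0
[col 1] DJP: children DJ:{A}, P:{C} ∪→ {A,C}; cost 1
[col 1] DIJP: children DJP:{A,C}, I:{T} ∪→ {A,C,T}; cost 1
[col 2] DJ: children D:{C}, J:{C} ∩→ {C}; cost 0
[col 2] DJP: children DJ:{C}, P:{T} ∪→ {C,T}; cost 1
[col 2] DIJP: children DJP:{C,T}, I:{C} ∩→ {C}; cost 0
[col 3] DJ: children D:{A}, J:{C} ∪→ {A,C}; cost 1
[col 3] DJP: children DJ:{A,C}, P:{G} ∪→ {A,C,G}; cost 1
[col 3] DIJP: children DJP:{A,C,G}, I:{G} ∩→ {G}; cost 0
per-site changes: [3, 2, 1, 2]; total = 8

2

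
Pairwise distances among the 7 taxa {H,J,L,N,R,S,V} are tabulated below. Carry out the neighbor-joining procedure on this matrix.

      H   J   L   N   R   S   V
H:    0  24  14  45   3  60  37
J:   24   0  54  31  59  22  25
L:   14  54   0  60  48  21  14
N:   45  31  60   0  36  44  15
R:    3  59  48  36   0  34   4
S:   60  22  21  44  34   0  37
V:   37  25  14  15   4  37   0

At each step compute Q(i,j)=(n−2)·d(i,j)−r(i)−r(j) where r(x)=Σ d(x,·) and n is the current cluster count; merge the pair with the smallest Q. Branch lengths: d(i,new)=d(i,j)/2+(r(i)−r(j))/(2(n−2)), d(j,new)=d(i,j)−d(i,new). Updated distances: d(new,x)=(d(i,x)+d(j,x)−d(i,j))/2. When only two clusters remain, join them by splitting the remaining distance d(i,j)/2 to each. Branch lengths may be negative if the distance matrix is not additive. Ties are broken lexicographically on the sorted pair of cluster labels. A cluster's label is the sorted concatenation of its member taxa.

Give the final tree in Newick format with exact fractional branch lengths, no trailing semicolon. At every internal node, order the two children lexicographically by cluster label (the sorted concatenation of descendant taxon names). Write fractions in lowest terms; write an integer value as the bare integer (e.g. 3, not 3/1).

((((H:7/5,R:8/5):63/4,(L:93/8,S:75/8):45/4):7/2,(J:15,N:16):9/2):0,V:0)

1. join H+R (d=3, Q=-352) ⇒ HR; edges |H|=7/5, |R|=8/5
  updated: d(HR,J)=40, d(HR,L)=59/2, d(HR,N)=39, d(HR,S)=91/2, d(HR,V)=19
2. join L+S (d=21, Q=-264) ⇒ LS; edges |L|=93/8, |S|=75/8
  updated: d(HR,LS)=27, d(J,LS)=55/2, d(LS,N)=83/2, d(LS,V)=15
3. join J+N (d=31, Q=-157) ⇒ JN; edges |J|=15, |N|=16
  updated: d(HR,JN)=24, d(JN,LS)=19, d(JN,V)=9/2
4. join HR+LS (d=27, Q=-77) ⇒ HLRS; edges |HR|=63/4, |LS|=45/4
  updated: d(HLRS,JN)=8, d(HLRS,V)=7/2
5. join HLRS+JN (d=8, Q=-16) ⇒ HJLNRS; edges |HLRS|=7/2, |JN|=9/2
  updated: d(HJLNRS,V)=0
6. join HJLNRS+V (d=0) ⇒ HJLNRSV; edges |HJLNRS|=0, |V|=0
final tree: ((((H:7/5,R:8/5):63/4,(L:93/8,S:75/8):45/4):7/2,(J:15,N:16):9/2):0,V:0)
total length: 90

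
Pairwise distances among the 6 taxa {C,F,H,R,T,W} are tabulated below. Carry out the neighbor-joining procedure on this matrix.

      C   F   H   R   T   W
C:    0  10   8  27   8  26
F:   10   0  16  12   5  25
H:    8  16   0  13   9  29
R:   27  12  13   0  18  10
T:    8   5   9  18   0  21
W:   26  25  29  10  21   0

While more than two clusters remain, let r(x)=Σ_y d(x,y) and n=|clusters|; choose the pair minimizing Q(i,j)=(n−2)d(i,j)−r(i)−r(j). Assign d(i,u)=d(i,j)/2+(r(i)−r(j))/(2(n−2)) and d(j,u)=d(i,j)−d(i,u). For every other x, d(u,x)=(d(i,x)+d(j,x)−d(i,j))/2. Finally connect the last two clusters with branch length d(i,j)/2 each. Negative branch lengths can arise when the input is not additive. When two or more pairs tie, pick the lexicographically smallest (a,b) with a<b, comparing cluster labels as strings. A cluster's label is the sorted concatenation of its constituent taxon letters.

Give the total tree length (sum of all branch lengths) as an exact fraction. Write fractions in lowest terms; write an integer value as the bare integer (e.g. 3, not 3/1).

step 1: merge (R,W) at d=10, Q=-151; branch lengths R→9/8, W→71/8; new cluster RW
  updated: d(C,RW)=43/2, d(F,RW)=27/2, d(H,RW)=16, d(RW,T)=29/2
step 2: merge (C,H) at d=8, Q=-145/2; branch lengths C→15/4, H→17/4; new cluster CH
  updated: d(CH,F)=9, d(CH,RW)=59/4, d(CH,T)=9/2
step 3: merge (CH,T) at d=9/2, Q=-173/4; branch lengths CH→53/16, T→19/16; new cluster CHT
  updated: d(CHT,F)=19/4, d(CHT,RW)=99/8
step 4: merge (CHT,F) at d=19/4, Q=-245/8; branch lengths CHT→29/16, F→47/16; new cluster CFHT
  updated: d(CFHT,RW)=169/16
step 5: merge (CFHT,RW) at d=169/16; branch lengths CFHT→169/32, RW→169/32; new cluster CFHRTW
final tree: ((((C:15/4,H:17/4):53/16,T:19/16):29/16,F:47/16):169/32,(R:9/8,W:71/8):169/32)
total length: 605/16

605/16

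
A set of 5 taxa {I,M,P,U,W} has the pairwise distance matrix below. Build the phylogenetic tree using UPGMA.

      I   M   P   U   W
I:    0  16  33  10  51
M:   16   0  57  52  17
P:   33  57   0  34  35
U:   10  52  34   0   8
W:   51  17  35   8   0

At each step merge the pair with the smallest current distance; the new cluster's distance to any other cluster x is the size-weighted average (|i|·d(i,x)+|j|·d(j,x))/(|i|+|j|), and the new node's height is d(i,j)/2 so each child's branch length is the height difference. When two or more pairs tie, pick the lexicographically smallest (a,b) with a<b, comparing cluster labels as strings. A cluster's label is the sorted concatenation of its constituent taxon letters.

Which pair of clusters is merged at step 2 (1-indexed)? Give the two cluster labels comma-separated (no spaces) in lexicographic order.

I,M

iteration 1: select U,W (d=8); attach at lengths (4, 4); label the merged cluster UW
  updated: d(I,UW)=61/2, d(M,UW)=69/2, d(P,UW)=69/2
iteration 2: select I,M (d=16); attach at lengths (8, 8); label the merged cluster IM
  updated: d(IM,P)=45, d(IM,UW)=65/2
iteration 3: select IM,UW (d=65/2); attach at lengths (33/4, 49/4); label the merged cluster IMUW
  updated: d(IMUW,P)=159/4
iteration 4: select IMUW,P (d=159/4); attach at lengths (29/8, 159/8); label the merged cluster IMPUW
final tree: (((I:8,M:8):33/4,(U:4,W:4):49/4):29/8,P:159/8)
total length: 68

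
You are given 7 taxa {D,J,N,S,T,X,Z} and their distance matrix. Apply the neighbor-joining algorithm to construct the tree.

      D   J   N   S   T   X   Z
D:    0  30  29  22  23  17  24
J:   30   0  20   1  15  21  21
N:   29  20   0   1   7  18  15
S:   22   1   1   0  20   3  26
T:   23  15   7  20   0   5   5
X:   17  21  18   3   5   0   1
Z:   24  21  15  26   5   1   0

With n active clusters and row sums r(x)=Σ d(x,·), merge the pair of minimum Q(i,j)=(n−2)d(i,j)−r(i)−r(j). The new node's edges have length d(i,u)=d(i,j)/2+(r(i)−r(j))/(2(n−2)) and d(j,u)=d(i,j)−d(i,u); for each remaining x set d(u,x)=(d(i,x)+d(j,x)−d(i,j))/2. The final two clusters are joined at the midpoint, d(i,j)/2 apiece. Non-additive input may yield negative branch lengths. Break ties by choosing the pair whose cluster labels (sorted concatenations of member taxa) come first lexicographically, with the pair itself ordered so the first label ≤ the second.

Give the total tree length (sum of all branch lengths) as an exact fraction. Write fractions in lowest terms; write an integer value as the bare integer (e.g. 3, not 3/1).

1303/32

step 1: merge (J,S) at d=1, Q=-176; branch lengths J→4, S→-3; new cluster JS
  updated: d(D,JS)=51/2, d(JS,N)=10, d(JS,T)=17, d(JS,X)=23/2, d(JS,Z)=23
step 2: merge (JS,N) at d=10, Q=-126; branch lengths JS→6, N→4; new cluster JNS
  updated: d(D,JNS)=89/4, d(JNS,T)=7, d(JNS,X)=39/4, d(JNS,Z)=14
step 3: merge (X,Z) at d=1, Q=-295/4; branch lengths X→-11/8, Z→19/8; new cluster XZ
  updated: d(D,XZ)=20, d(JNS,XZ)=91/8, d(T,XZ)=9/2
step 4: merge (D,JNS) at d=89/4, Q=-491/8; branch lengths D→553/32, JNS→159/32; new cluster DJNS
  updated: d(DJNS,T)=31/8, d(DJNS,XZ)=73/16
step 5: merge (DJNS,T) at d=31/8, Q=-207/16; branch lengths DJNS→63/32, T→61/32; new cluster DJNST
  updated: d(DJNST,XZ)=83/32
step 6: merge (DJNST,XZ) at d=83/32; branch lengths DJNST→83/64, XZ→83/64; new cluster DJNSTXZ
final tree: (((D:553/32,((J:4,S:-3):6,N:4):159/32):63/32,T:61/32):83/64,(X:-11/8,Z:19/8):83/64)
total length: 1303/32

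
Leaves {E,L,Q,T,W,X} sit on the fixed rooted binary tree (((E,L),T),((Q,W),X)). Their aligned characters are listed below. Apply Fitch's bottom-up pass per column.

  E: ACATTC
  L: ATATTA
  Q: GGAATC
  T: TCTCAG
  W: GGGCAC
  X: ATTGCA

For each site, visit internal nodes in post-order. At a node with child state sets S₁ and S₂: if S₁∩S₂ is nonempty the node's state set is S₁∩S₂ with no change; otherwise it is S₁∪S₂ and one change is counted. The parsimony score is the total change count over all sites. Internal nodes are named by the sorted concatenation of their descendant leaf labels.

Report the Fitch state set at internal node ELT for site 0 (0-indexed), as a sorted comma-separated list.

A,T

EL@0: {A} ∩ {A} = {A} (intersection, +0)
ELT@0: {A} ∪ {T} = {A,T} (union, +1)
QW@0: {G} ∩ {G} = {G} (intersection, +0)
QWX@0: {G} ∪ {A} = {A,G} (union, +1)
ELQTWX@0: {A,T} ∩ {A,G} = {A} (intersection, +0)
EL@1: {C} ∪ {T} = {C,T} (union, +1)
ELT@1: {C,T} ∩ {C} = {C} (intersection, +0)
QW@1: {G} ∩ {G} = {G} (intersection, +0)
QWX@1: {G} ∪ {T} = {G,T} (union, +1)
ELQTWX@1: {C} ∪ {G,T} = {C,G,T} (union, +1)
EL@2: {A} ∩ {A} = {A} (intersection, +0)
ELT@2: {A} ∪ {T} = {A,T} (union, +1)
QW@2: {A} ∪ {G} = {A,G} (union, +1)
QWX@2: {A,G} ∪ {T} = {A,G,T} (union, +1)
ELQTWX@2: {A,T} ∩ {A,G,T} = {A,T} (intersection, +0)
EL@3: {T} ∩ {T} = {T} (intersection, +0)
ELT@3: {T} ∪ {C} = {C,T} (union, +1)
QW@3: {A} ∪ {C} = {A,C} (union, +1)
QWX@3: {A,C} ∪ {G} = {A,C,G} (union, +1)
ELQTWX@3: {C,T} ∩ {A,C,G} = {C} (intersection, +0)
EL@4: {T} ∩ {T} = {T} (intersection, +0)
ELT@4: {T} ∪ {A} = {A,T} (union, +1)
QW@4: {T} ∪ {A} = {A,T} (union, +1)
QWX@4: {A,T} ∪ {C} = {A,C,T} (union, +1)
ELQTWX@4: {A,T} ∩ {A,C,T} = {A,T} (intersection, +0)
EL@5: {C} ∪ {A} = {A,C} (union, +1)
ELT@5: {A,C} ∪ {G} = {A,C,G} (union, +1)
QW@5: {C} ∩ {C} = {C} (intersection, +0)
QWX@5: {C} ∪ {A} = {A,C} (union, +1)
ELQTWX@5: {A,C,G} ∩ {A,C} = {A,C} (intersection, +0)
per-site changes: [2, 3, 3, 3, 3, 3]; total = 17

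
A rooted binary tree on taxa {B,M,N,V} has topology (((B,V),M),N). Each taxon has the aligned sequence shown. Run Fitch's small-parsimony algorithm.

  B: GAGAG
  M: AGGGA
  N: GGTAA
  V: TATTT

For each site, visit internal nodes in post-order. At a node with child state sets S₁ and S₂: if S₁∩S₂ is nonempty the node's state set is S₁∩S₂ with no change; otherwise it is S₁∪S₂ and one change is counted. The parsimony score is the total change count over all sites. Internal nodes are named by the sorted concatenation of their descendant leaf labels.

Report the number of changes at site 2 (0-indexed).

site 0, node BV: B={G} ∪ V={T} → {G,T} (+1)
site 0, node BMV: BV={G,T} ∪ M={A} → {A,G,T} (+1)
site 0, node BMNV: BMV={A,G,T} ∩ N={G} → {G} (+0)
site 1, node BV: B={A} ∩ V={A} → {A} (+0)
site 1, node BMV: BV={A} ∪ M={G} → {A,G} (+1)
site 1, node BMNV: BMV={A,G} ∩ N={G} → {G} (+0)
site 2, node BV: B={G} ∪ V={T} → {G,T} (+1)
site 2, node BMV: BV={G,T} ∩ M={G} → {G} (+0)
site 2, node BMNV: BMV={G} ∪ N={T} → {G,T} (+1)
site 3, node BV: B={A} ∪ V={T} → {A,T} (+1)
site 3, node BMV: BV={A,T} ∪ M={G} → {A,G,T} (+1)
site 3, node BMNV: BMV={A,G,T} ∩ N={A} → {A} (+0)
site 4, node BV: B={G} ∪ V={T} → {G,T} (+1)
site 4, node BMV: BV={G,T} ∪ M={A} → {A,G,T} (+1)
site 4, node BMNV: BMV={A,G,T} ∩ N={A} → {A} (+0)
per-site changes: [2, 1, 2, 2, 2]; total = 9

2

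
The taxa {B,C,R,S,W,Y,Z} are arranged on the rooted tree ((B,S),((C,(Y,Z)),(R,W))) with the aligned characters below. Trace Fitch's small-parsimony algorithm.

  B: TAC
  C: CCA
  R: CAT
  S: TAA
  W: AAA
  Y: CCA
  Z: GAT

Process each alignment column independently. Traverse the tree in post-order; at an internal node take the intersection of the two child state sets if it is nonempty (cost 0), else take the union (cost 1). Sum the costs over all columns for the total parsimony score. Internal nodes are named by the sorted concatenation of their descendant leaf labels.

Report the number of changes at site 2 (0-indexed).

3

[col 0] BS: children B:{T}, S:{T} ∩→ {T}; cost 0
[col 0] YZ: children Y:{C}, Z:{G} ∪→ {C,G}; cost 1
[col 0] CYZ: children C:{C}, YZ:{C,G} ∩→ {C}; cost 0
[col 0] RW: children R:{C}, W:{A} ∪→ {A,C}; cost 1
[col 0] CRWYZ: children CYZ:{C}, RW:{A,C} ∩→ {C}; cost 0
[col 0] BCRSWYZ: children BS:{T}, CRWYZ:{C} ∪→ {C,T}; cost 1
[col 1] BS: children B:{A}, S:{A} ∩→ {A}; cost 0
[col 1] YZ: children Y:{C}, Z:{A} ∪→ {A,C}; cost 1
[col 1] CYZ: children C:{C}, YZ:{A,C} ∩→ {C}; cost 0
[col 1] RW: children R:{A}, W:{A} ∩→ {A}; cost 0
[col 1] CRWYZ: children CYZ:{C}, RW:{A} ∪→ {A,C}; cost 1
[col 1] BCRSWYZ: children BS:{A}, CRWYZ:{A,C} ∩→ {A}; cost 0
[col 2] BS: children B:{C}, S:{A} ∪→ {A,C}; cost 1
[col 2] YZ: children Y:{A}, Z:{T} ∪→ {A,T}; cost 1
[col 2] CYZ: children C:{A}, YZ:{A,T} ∩→ {A}; cost 0
[col 2] RW: children R:{T}, W:{A} ∪→ {A,T}; cost 1
[col 2] CRWYZ: children CYZ:{A}, RW:{A,T} ∩→ {A}; cost 0
[col 2] BCRSWYZ: children BS:{A,C}, CRWYZ:{A} ∩→ {A}; cost 0
per-site changes: [3, 2, 3]; total = 8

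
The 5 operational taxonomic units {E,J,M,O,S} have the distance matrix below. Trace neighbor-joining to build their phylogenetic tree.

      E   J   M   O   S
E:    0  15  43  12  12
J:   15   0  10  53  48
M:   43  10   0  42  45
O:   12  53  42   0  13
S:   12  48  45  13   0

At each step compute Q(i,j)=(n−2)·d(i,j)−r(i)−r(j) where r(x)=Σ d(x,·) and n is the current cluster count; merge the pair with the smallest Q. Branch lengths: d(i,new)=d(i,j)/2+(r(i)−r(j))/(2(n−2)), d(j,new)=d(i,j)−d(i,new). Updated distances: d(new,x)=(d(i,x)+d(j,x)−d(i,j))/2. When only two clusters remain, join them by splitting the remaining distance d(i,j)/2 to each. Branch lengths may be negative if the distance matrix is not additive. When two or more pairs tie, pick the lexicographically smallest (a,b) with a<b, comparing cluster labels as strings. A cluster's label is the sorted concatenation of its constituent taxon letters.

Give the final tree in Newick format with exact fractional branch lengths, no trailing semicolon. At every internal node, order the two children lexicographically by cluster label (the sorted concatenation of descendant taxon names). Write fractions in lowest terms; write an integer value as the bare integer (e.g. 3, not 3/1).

(((E:-3,(J:8/3,M:22/3):27):17/2,O:27/4):25/8,S:25/8)

1. join J+M (d=10, Q=-236) ⇒ JM; edges |J|=8/3, |M|=22/3
  updated: d(E,JM)=24, d(JM,O)=85/2, d(JM,S)=83/2
2. join E+JM (d=24, Q=-108) ⇒ EJM; edges |E|=-3, |JM|=27
  updated: d(EJM,O)=61/4, d(EJM,S)=59/4
3. join EJM+O (d=61/4, Q=-43) ⇒ EJMO; edges |EJM|=17/2, |O|=27/4
  updated: d(EJMO,S)=25/4
4. join EJMO+S (d=25/4) ⇒ EJMOS; edges |EJMO|=25/8, |S|=25/8
final tree: (((E:-3,(J:8/3,M:22/3):27):17/2,O:27/4):25/8,S:25/8)
total length: 111/2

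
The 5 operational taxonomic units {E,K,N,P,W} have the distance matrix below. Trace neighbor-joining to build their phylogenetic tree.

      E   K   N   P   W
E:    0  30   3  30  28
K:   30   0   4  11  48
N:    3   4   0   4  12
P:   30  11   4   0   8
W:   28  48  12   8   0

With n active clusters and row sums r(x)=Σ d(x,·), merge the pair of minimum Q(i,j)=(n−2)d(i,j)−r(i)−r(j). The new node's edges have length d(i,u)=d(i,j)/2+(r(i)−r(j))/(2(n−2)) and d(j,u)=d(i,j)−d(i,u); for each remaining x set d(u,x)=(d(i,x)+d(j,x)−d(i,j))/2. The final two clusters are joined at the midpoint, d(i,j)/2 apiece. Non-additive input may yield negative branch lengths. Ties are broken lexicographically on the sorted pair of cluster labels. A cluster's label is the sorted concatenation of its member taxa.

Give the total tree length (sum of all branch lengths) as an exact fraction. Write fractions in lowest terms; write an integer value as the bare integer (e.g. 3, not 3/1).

1. join P+W (d=8, Q=-125) ⇒ PW; edges |P|=-19/6, |W|=67/6
  updated: d(E,PW)=25, d(K,PW)=51/2, d(N,PW)=4
2. join E+N (d=3, Q=-63) ⇒ EN; edges |E|=53/4, |N|=-41/4
  updated: d(EN,K)=31/2, d(EN,PW)=13
3. join EN+K (d=31/2, Q=-54) ⇒ EKN; edges |EN|=3/2, |K|=14
  updated: d(EKN,PW)=23/2
4. join EKN+PW (d=23/2) ⇒ EKNPW; edges |EKN|=23/4, |PW|=23/4
final tree: (((E:53/4,N:-41/4):3/2,K:14):23/4,(P:-19/6,W:67/6):23/4)
total length: 38

38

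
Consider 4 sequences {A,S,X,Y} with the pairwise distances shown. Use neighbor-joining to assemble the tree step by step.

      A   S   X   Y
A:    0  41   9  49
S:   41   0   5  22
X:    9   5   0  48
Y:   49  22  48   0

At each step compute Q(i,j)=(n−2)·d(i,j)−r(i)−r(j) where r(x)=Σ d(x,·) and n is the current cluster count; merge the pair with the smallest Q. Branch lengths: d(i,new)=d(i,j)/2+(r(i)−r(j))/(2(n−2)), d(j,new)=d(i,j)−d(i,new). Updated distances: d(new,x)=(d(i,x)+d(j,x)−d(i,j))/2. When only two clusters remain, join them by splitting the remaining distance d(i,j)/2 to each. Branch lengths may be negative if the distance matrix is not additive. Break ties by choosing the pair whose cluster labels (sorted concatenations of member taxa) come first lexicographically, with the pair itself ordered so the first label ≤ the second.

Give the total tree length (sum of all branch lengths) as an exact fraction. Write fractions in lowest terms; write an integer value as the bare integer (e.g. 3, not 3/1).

1. join A+X (d=9, Q=-143) ⇒ AX; edges |A|=55/4, |X|=-19/4
  updated: d(AX,S)=37/2, d(AX,Y)=44
2. join AX+S (d=37/2, Q=-169/2) ⇒ ASX; edges |AX|=81/4, |S|=-7/4
  updated: d(ASX,Y)=95/4
3. join ASX+Y (d=95/4) ⇒ ASXY; edges |ASX|=95/8, |Y|=95/8
final tree: (((A:55/4,X:-19/4):81/4,S:-7/4):95/8,Y:95/8)
total length: 205/4

205/4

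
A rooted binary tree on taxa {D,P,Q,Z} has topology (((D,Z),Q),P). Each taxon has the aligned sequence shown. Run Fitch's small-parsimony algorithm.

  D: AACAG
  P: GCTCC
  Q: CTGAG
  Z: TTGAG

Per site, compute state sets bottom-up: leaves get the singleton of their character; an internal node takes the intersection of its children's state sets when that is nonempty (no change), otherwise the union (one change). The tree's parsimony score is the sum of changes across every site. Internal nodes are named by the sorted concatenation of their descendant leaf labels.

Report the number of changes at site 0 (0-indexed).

DZ@0: {A} ∪ {T} = {A,T} (union, +1)
DQZ@0: {A,T} ∪ {C} = {A,C,T} (union, +1)
DPQZ@0: {A,C,T} ∪ {G} = {A,C,G,T} (union, +1)
DZ@1: {A} ∪ {T} = {A,T} (union, +1)
DQZ@1: {A,T} ∩ {T} = {T} (intersection, +0)
DPQZ@1: {T} ∪ {C} = {C,T} (union, +1)
DZ@2: {C} ∪ {G} = {C,G} (union, +1)
DQZ@2: {C,G} ∩ {G} = {G} (intersection, +0)
DPQZ@2: {G} ∪ {T} = {G,T} (union, +1)
DZ@3: {A} ∩ {A} = {A} (intersection, +0)
DQZ@3: {A} ∩ {A} = {A} (intersection, +0)
DPQZ@3: {A} ∪ {C} = {A,C} (union, +1)
DZ@4: {G} ∩ {G} = {G} (intersection, +0)
DQZ@4: {G} ∩ {G} = {G} (intersection, +0)
DPQZ@4: {G} ∪ {C} = {C,G} (union, +1)
per-site changes: [3, 2, 2, 1, 1]; total = 9

3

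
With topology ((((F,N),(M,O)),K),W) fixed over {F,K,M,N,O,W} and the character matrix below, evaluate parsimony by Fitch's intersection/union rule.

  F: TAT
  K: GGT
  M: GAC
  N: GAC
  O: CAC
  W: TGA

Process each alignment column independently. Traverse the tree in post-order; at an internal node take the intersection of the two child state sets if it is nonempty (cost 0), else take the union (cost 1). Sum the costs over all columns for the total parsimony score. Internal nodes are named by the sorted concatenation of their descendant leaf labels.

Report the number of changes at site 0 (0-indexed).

3

FN@0: {T} ∪ {G} = {G,T} (union, +1)
MO@0: {G} ∪ {C} = {C,G} (union, +1)
FMNO@0: {G,T} ∩ {C,G} = {G} (intersection, +0)
FKMNO@0: {G} ∩ {G} = {G} (intersection, +0)
FKMNOW@0: {G} ∪ {T} = {G,T} (union, +1)
FN@1: {A} ∩ {A} = {A} (intersection, +0)
MO@1: {A} ∩ {A} = {A} (intersection, +0)
FMNO@1: {A} ∩ {A} = {A} (intersection, +0)
FKMNO@1: {A} ∪ {G} = {A,G} (union, +1)
FKMNOW@1: {A,G} ∩ {G} = {G} (intersection, +0)
FN@2: {T} ∪ {C} = {C,T} (union, +1)
MO@2: {C} ∩ {C} = {C} (intersection, +0)
FMNO@2: {C,T} ∩ {C} = {C} (intersection, +0)
FKMNO@2: {C} ∪ {T} = {C,T} (union, +1)
FKMNOW@2: {C,T} ∪ {A} = {A,C,T} (union, +1)
per-site changes: [3, 1, 3]; total = 7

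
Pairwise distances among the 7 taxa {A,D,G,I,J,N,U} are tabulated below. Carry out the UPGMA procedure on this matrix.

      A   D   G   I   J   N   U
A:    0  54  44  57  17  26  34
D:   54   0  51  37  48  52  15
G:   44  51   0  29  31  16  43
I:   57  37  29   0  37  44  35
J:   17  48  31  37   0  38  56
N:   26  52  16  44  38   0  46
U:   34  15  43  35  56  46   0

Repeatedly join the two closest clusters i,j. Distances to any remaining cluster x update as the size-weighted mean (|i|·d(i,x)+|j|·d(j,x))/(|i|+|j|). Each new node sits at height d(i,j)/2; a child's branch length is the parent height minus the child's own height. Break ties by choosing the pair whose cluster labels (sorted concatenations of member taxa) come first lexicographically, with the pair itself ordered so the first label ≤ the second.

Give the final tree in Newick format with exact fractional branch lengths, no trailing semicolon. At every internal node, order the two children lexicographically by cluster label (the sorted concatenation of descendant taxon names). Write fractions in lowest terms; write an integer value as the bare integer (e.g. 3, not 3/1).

step 1: merge (D,U) at d=15; branch lengths D→15/2, U→15/2; new cluster DU
  updated: d(A,DU)=44, d(DU,G)=47, d(DU,I)=36, d(DU,J)=52, d(DU,N)=49
step 2: merge (G,N) at d=16; branch lengths G→8, N→8; new cluster GN
  updated: d(A,GN)=35, d(DU,GN)=48, d(GN,I)=73/2, d(GN,J)=69/2
step 3: merge (A,J) at d=17; branch lengths A→17/2, J→17/2; new cluster AJ
  updated: d(AJ,DU)=48, d(AJ,GN)=139/4, d(AJ,I)=47
step 4: merge (AJ,GN) at d=139/4; branch lengths AJ→71/8, GN→75/8; new cluster AGJN
  updated: d(AGJN,DU)=48, d(AGJN,I)=167/4
step 5: merge (DU,I) at d=36; branch lengths DU→21/2, I→18; new cluster DIU
  updated: d(AGJN,DIU)=551/12
step 6: merge (AGJN,DIU) at d=551/12; branch lengths AGJN→67/12, DIU→119/24; new cluster ADGIJNU
final tree: (((A:17/2,J:17/2):71/8,(G:8,N:8):75/8):67/12,((D:15/2,U:15/2):21/2,I:18):119/24)
total length: 2527/24

(((A:17/2,J:17/2):71/8,(G:8,N:8):75/8):67/12,((D:15/2,U:15/2):21/2,I:18):119/24)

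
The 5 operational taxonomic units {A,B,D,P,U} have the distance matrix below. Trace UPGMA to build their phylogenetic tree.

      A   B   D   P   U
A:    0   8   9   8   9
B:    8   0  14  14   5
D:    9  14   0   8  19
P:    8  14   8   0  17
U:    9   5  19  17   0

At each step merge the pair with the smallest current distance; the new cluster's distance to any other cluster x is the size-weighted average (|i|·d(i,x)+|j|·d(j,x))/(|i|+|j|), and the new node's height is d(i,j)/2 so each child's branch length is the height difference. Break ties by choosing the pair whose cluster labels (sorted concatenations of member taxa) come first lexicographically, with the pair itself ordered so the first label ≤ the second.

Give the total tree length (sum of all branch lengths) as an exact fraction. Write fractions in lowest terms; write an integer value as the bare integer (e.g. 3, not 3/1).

97/4

step 1: merge (B,U) at d=5; branch lengths B→5/2, U→5/2; new cluster BU
  updated: d(A,BU)=17/2, d(BU,D)=33/2, d(BU,P)=31/2
step 2: merge (A,P) at d=8; branch lengths A→4, P→4; new cluster AP
  updated: d(AP,BU)=12, d(AP,D)=17/2
step 3: merge (AP,D) at d=17/2; branch lengths AP→1/4, D→17/4; new cluster ADP
  updated: d(ADP,BU)=27/2
step 4: merge (ADP,BU) at d=27/2; branch lengths ADP→5/2, BU→17/4; new cluster ABDPU
final tree: (((A:4,P:4):1/4,D:17/4):5/2,(B:5/2,U:5/2):17/4)
total length: 97/4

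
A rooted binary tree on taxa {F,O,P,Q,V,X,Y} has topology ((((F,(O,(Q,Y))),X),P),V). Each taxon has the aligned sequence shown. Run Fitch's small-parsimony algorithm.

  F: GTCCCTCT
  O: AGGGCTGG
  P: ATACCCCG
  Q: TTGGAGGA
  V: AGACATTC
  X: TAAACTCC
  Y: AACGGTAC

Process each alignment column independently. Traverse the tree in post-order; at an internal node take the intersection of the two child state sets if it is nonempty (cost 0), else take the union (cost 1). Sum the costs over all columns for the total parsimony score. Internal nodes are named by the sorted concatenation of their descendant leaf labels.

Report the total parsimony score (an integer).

24

site 0, node QY: Q={T} ∪ Y={A} → {A,T} (+1)
site 0, node OQY: O={A} ∩ QY={A,T} → {A} (+0)
site 0, node FOQY: F={G} ∪ OQY={A} → {A,G} (+1)
site 0, node FOQXY: FOQY={A,G} ∪ X={T} → {A,G,T} (+1)
site 0, node FOPQXY: FOQXY={A,G,T} ∩ P={A} → {A} (+0)
site 0, node FOPQVXY: FOPQXY={A} ∩ V={A} → {A} (+0)
site 1, node QY: Q={T} ∪ Y={A} → {A,T} (+1)
site 1, node OQY: O={G} ∪ QY={A,T} → {A,G,T} (+1)
site 1, node FOQY: F={T} ∩ OQY={A,G,T} → {T} (+0)
site 1, node FOQXY: FOQY={T} ∪ X={A} → {A,T} (+1)
site 1, node FOPQXY: FOQXY={A,T} ∩ P={T} → {T} (+0)
site 1, node FOPQVXY: FOPQXY={T} ∪ V={G} → {G,T} (+1)
site 2, node QY: Q={G} ∪ Y={C} → {C,G} (+1)
site 2, node OQY: O={G} ∩ QY={C,G} → {G} (+0)
site 2, node FOQY: F={C} ∪ OQY={G} → {C,G} (+1)
site 2, node FOQXY: FOQY={C,G} ∪ X={A} → {A,C,G} (+1)
site 2, node FOPQXY: FOQXY={A,C,G} ∩ P={A} → {A} (+0)
site 2, node FOPQVXY: FOPQXY={A} ∩ V={A} → {A} (+0)
site 3, node QY: Q={G} ∩ Y={G} → {G} (+0)
site 3, node OQY: O={G} ∩ QY={G} → {G} (+0)
site 3, node FOQY: F={C} ∪ OQY={G} → {C,G} (+1)
site 3, node FOQXY: FOQY={C,G} ∪ X={A} → {A,C,G} (+1)
site 3, node FOPQXY: FOQXY={A,C,G} ∩ P={C} → {C} (+0)
site 3, node FOPQVXY: FOPQXY={C} ∩ V={C} → {C} (+0)
site 4, node QY: Q={A} ∪ Y={G} → {A,G} (+1)
site 4, node OQY: O={C} ∪ QY={A,G} → {A,C,G} (+1)
site 4, node FOQY: F={C} ∩ OQY={A,C,G} → {C} (+0)
site 4, node FOQXY: FOQY={C} ∩ X={C} → {C} (+0)
site 4, node FOPQXY: FOQXY={C} ∩ P={C} → {C} (+0)
site 4, node FOPQVXY: FOPQXY={C} ∪ V={A} → {A,C} (+1)
site 5, node QY: Q={G} ∪ Y={T} → {G,T} (+1)
site 5, node OQY: O={T} ∩ QY={G,T} → {T} (+0)
site 5, node FOQY: F={T} ∩ OQY={T} → {T} (+0)
site 5, node FOQXY: FOQY={T} ∩ X={T} → {T} (+0)
site 5, node FOPQXY: FOQXY={T} ∪ P={C} → {C,T} (+1)
site 5, node FOPQVXY: FOPQXY={C,T} ∩ V={T} → {T} (+0)
site 6, node QY: Q={G} ∪ Y={A} → {A,G} (+1)
site 6, node OQY: O={G} ∩ QY={A,G} → {G} (+0)
site 6, node FOQY: F={C} ∪ OQY={G} → {C,G} (+1)
site 6, node FOQXY: FOQY={C,G} ∩ X={C} → {C} (+0)
site 6, node FOPQXY: FOQXY={C} ∩ P={C} → {C} (+0)
site 6, node FOPQVXY: FOPQXY={C} ∪ V={T} → {C,T} (+1)
site 7, node QY: Q={A} ∪ Y={C} → {A,C} (+1)
site 7, node OQY: O={G} ∪ QY={A,C} → {A,C,G} (+1)
site 7, node FOQY: F={T} ∪ OQY={A,C,G} → {A,C,G,T} (+1)
site 7, node FOQXY: FOQY={A,C,G,T} ∩ X={C} → {C} (+0)
site 7, node FOPQXY: FOQXY={C} ∪ P={G} → {C,G} (+1)
site 7, node FOPQVXY: FOPQXY={C,G} ∩ V={C} → {C} (+0)
per-site changes: [3, 4, 3, 2, 3, 2, 3, 4]; total = 24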